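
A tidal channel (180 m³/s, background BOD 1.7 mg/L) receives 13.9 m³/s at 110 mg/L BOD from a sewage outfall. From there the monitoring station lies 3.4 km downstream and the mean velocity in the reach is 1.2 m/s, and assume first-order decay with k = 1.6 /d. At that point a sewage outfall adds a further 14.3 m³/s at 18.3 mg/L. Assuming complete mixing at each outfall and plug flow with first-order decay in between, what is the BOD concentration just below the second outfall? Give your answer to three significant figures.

9.62 mg/L

Conservation of mass: C = (180.0·1.700 + 13.90·110.0) / 193.9 = 1835/193.9 = 9.464 mg/L; combined flow 193.9 m³/s.
Travel time t = 3.4·1000 / 1.2 = 2833 s = 0.7870 h.
First-order decay: C = 9.464·exp(−k·t) = 9.464·0.9489 = 8.980 mg/L.
Second outfall: C = (193.9·8.980 + 14.30·18.30)/208.2 = 9.620 mg/L.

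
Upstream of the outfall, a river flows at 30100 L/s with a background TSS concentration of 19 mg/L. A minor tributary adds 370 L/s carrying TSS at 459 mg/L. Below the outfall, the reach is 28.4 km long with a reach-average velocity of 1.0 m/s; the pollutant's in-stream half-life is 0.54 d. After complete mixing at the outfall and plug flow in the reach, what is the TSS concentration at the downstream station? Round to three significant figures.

16.0 mg/L

Mixed concentration C = ΣQC/ΣQ = (30100·19.00 + 370.0·459.0) / 30470 = 741700/30470 = 24.34 mg/L.
Travel time t = 28.4·1000 / 1.0 = 28400 s = 7.889 h.
Half-life 0.54 d → k = ln 2 / 0.54 = 1.284 d⁻¹.
Decay over the reach: 24.34·exp(−kt) = 24.34·0.6558 = 15.96 mg/L.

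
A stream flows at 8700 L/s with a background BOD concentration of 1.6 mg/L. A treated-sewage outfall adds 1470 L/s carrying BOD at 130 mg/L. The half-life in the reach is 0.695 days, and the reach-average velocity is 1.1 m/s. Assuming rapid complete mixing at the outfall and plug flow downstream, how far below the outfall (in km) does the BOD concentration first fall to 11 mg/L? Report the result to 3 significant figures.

57.7 km

Flow-weighted average: C = (8700·1.600 + 1470·130.0) / 10170 = 205000/10170 = 20.16 mg/L.
Half-life 0.695 d → k = ln 2 / 0.695 = 0.9973 d⁻¹.
Set 20.16·exp(−k·t) = 11 → t = ln(20.16/11)/k = 52480 s = 14.58 h.
Distance = v·t = 1.1·52480 = 57730 m = 57.73 km.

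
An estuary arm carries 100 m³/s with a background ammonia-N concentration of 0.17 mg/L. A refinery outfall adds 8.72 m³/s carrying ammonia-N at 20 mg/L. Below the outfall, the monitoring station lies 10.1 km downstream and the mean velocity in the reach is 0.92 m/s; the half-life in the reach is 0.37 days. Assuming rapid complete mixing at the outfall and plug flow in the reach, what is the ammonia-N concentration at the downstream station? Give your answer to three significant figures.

Flow-weighted average: C = (100.0·0.1700 + 8.720·20.00) / 108.7 = 191.4/108.7 = 1.760 mg/L.
Travel time t = 10.1·1000 / 0.92 = 10980 s = 3.050 h.
Half-life 0.37 d → k = ln 2 / 0.37 = 1.873 d⁻¹.
Applying C = C₀e^(−kt): 1.760 × 0.7882 = 1.388 mg/L.

1.39 mg/L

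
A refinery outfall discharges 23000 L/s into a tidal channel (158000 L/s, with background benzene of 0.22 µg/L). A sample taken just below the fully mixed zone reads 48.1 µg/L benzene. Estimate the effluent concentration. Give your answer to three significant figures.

377 µg/L

Mass balance: 158000·0.2200 + 23000·Cₑ = 181000·48.10
→ Cₑ = (181000·48.10 − 158000·0.2200) / 23000 = 377.0 µg/L.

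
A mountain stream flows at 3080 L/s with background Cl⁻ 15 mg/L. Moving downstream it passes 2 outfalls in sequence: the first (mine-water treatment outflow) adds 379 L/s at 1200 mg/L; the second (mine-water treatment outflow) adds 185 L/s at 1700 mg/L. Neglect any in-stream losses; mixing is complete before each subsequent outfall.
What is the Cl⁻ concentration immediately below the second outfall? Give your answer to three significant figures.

224 mg/L

After outfall 1: Q = 3080 + 379.0 = 3459 L/s; C = (3080·15.00 + 379.0·1200)/3459 = 144.8 mg/L.
After outfall 2: Q = 3459 + 185.0 = 3644 L/s; C = (3459·144.8 + 185.0·1700)/3644 = 223.8 mg/L.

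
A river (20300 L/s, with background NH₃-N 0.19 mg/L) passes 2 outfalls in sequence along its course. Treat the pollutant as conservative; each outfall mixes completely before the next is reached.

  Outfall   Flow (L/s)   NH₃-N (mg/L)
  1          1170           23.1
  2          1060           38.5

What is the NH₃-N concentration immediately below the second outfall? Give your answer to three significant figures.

Outfall 1: combined Q = 21470 L/s; C = (20300·0.1900 + 1170·23.10)/21470 = 1.438 mg/L.
Outfall 2: combined Q = 22530 L/s; C = (21470·1.438 + 1060·38.50)/22530 = 3.182 mg/L.

3.18 mg/L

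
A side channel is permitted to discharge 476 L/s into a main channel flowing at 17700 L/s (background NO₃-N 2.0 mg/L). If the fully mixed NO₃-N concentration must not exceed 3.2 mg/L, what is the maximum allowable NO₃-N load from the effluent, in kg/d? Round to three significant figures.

1970 kg/d

Mass balance at the limit: 17700·2.000 + 476.0·Cₑ = 18180·3.2 → Cₑ = 47.82 mg/L.
476.0 L/s = 0.4760 m³/s. Load = 0.4760 m³/s × 47.82 g/m³ × 86 400 s/d = 1967 kg/d.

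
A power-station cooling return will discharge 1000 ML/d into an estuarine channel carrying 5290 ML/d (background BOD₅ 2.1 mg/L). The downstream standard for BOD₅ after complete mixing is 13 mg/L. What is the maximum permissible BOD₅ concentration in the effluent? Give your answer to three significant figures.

At the limit, (Qr·Cr + Qe·Cₑ)/(Qr + Qe) = 13:
Cₑ = (6290·13 − 5290·2.100) / 1000 = 70.66 mg/L.

70.7 mg/L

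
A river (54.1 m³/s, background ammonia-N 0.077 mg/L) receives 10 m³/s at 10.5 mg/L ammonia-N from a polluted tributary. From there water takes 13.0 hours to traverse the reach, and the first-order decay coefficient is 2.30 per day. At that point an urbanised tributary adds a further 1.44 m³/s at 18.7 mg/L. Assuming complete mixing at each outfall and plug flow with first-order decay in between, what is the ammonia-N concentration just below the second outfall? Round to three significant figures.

0.890 mg/L

Mass balance: C = (54.10·0.07700 + 10.00·10.50) / 64.10 = 109.2/64.10 = 1.703 mg/L; combined flow 64.10 m³/s.
Decay over the reach: 1.703·exp(−kt) = 1.703·0.2877 = 0.4900 mg/L.
Second outfall: C = (64.10·0.4900 + 1.440·18.70)/65.54 = 0.8901 mg/L.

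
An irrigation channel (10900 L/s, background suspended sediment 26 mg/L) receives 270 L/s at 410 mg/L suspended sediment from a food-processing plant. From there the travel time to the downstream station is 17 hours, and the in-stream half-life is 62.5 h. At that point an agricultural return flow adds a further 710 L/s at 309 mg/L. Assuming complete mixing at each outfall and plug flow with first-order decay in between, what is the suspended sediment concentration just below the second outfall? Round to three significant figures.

Mixed concentration C = ΣQC/ΣQ = (10900·26.00 + 270.0·410.0) / 11170 = 394100/11170 = 35.28 mg/L; combined flow 11170 L/s.
Half-life 62.5 h → k = ln 2 / 62.5 = 0.01109 h⁻¹ = 0.2662 d⁻¹.
First-order decay: C = 35.28·exp(−k·t) = 35.28·0.8282 = 29.22 mg/L.
Second outfall: C = (11170·29.22 + 710.0·309.0)/11880 = 45.94 mg/L.

45.9 mg/L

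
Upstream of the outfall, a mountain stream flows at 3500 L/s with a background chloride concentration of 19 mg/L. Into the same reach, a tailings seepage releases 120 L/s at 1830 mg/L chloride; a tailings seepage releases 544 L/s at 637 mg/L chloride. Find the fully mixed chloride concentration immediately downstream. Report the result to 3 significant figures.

Mixed concentration C = ΣQC/ΣQ = (3500·19.00 + 120.0·1830 + 544.0·637.0) / 4164 = 632600/4164 = 151.9 mg/L.

152 mg/L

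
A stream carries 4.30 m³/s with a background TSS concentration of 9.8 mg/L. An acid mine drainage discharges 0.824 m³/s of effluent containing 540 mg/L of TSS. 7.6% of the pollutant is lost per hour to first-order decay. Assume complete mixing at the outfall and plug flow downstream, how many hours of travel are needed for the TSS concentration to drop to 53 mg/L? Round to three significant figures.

Mixed concentration C = ΣQC/ΣQ = (4.300·9.800 + 0.8240·540.0) / 5.124 = 487.1/5.124 = 95.06 mg/L.
7.6%/h lost → k = −ln(1 − 0.076) = 0.07904 h⁻¹.
95.06·exp(−k·t) = 53 → t = ln(95.06/53)/k = 26610 s = 7.391 h.

7.39 h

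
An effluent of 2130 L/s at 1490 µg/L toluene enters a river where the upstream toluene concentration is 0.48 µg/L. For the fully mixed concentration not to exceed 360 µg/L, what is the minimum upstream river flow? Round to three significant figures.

6690 L/s

Set C_mix = 360: (Q·0.4800 + 2130·1490) / (Q + 2130) = 360
→ Q = 2130·(1490 − 360)/(360 − 0.4800) = 6695 L/s.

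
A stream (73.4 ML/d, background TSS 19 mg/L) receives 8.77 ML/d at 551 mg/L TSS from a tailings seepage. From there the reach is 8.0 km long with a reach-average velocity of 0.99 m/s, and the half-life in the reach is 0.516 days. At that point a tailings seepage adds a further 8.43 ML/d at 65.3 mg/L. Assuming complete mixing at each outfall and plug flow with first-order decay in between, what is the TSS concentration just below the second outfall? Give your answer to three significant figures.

66.7 mg/L

Mass balance: C = (73.40·19.00 + 8.770·551.0) / 82.17 = 6227/82.17 = 75.78 mg/L; combined flow 82.17 ML/d.
Travel time t = 8.0·1000 / 0.99 = 8081 s = 2.245 h.
Half-life 0.516 d → k = ln 2 / 0.516 = 1.343 d⁻¹.
Applying C = C₀e^(−kt): 75.78 × 0.8819 = 66.83 mg/L.
At the second outfall, C = (82.17·66.83 + 8.430·65.30) / (82.17 + 8.430) = 66.69 mg/L.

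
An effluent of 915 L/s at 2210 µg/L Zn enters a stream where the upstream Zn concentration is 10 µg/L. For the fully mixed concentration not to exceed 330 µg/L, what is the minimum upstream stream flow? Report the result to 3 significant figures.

Set C_mix = 330: (Q·10.00 + 915.0·2210) / (Q + 915.0) = 330
→ Q = 915.0·(2210 − 330)/(330 − 10.00) = 5376 L/s.

5380 L/s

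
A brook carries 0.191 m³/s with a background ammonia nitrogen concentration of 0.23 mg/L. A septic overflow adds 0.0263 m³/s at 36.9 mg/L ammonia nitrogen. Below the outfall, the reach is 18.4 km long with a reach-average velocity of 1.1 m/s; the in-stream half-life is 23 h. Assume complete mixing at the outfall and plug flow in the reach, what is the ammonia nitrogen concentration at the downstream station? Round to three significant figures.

After mixing, C = (0.1910·0.2300 + 0.02630·36.90) / 0.2173 = 1.014/0.2173 = 4.668 mg/L.
Travel time t = 18.4·1000 / 1.1 = 16730 s = 4.646 h.
Half-life 23 h → k = ln 2 / 23 = 0.03014 h⁻¹ = 0.7233 d⁻¹.
After decay, C = 4.668 × e^(−kt) = 4.668 × 0.8693 = 4.058 mg/L.

4.06 mg/L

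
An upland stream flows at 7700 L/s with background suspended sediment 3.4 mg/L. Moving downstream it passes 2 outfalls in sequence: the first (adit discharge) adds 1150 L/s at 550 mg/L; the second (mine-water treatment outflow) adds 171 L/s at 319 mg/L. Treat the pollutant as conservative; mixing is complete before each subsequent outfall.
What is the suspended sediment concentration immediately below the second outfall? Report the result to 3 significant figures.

79.1 mg/L

Outfall 1: combined Q = 8850 L/s; C = (7700·3.400 + 1150·550.0)/8850 = 74.43 mg/L.
Outfall 2: combined Q = 9021 L/s; C = (8850·74.43 + 171.0·319.0)/9021 = 79.06 mg/L.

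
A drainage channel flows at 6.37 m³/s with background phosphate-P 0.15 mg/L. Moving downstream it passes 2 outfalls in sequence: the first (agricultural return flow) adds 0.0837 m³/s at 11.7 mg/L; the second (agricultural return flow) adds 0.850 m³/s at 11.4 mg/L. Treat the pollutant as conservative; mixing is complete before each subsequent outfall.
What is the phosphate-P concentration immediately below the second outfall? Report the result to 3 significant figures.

Below outfall 1: Q → 6.454 m³/s, C = (6.370·0.1500 + 0.08370·11.70)/6.454 = 0.2998 mg/L.
Below outfall 2: Q → 7.304 m³/s, C = (6.454·0.2998 + 0.8500·11.40)/7.304 = 1.592 mg/L.

1.59 mg/L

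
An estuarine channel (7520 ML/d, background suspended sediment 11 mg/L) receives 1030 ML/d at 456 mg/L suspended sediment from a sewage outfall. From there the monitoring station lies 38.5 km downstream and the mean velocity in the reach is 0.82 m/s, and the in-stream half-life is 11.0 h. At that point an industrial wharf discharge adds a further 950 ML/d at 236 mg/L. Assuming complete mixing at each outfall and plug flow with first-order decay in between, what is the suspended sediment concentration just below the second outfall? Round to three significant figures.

Flow-weighted average: C = (7520·11.00 + 1030·456.0) / 8550 = 552400/8550 = 64.61 mg/L; combined flow 8550 ML/d.
Travel time t = 38.5·1000 / 0.82 = 46950 s = 13.04 h.
Half-life 11.0 h → k = ln 2 / 11.0 = 0.06301 h⁻¹ = 1.512 d⁻¹.
After decay, C = 64.61 × e^(−kt) = 64.61 × 0.4396 = 28.40 mg/L.
Second outfall: C = (8550·28.40 + 950.0·236.0)/9500 = 49.16 mg/L.

49.2 mg/L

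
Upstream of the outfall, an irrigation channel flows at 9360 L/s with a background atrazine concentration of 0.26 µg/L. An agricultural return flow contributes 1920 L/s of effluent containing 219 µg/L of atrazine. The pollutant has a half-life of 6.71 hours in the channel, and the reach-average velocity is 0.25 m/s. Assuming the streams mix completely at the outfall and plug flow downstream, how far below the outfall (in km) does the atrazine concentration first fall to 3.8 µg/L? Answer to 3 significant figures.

Mass balance: C = (9360·0.2600 + 1920·219.0) / 11280 = 422900/11280 = 37.49 µg/L.
Half-life 6.71 h → k = ln 2 / 6.71 = 0.1033 h⁻¹ = 2.479 d⁻¹.
Set 37.49·exp(−k·t) = 3.8 → t = ln(37.49/3.8)/k = 79780 s = 22.16 h.
Distance = v·t = 0.25·79780 = 19940 m = 19.94 km.

19.9 km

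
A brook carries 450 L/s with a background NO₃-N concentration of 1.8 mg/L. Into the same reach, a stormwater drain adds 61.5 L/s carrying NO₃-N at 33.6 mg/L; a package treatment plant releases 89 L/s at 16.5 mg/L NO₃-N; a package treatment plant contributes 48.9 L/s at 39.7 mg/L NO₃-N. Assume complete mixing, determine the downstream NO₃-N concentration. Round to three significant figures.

Flow-weighted average: C = (450.0·1.800 + 61.50·33.60 + 89.00·16.50 + 48.90·39.70) / 649.4 = 6286/649.4 = 9.680 mg/L.

9.68 mg/L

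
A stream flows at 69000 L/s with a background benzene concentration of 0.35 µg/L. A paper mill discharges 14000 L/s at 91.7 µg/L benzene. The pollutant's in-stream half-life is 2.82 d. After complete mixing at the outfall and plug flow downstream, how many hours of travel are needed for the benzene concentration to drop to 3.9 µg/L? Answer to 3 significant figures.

136 h

Flow-weighted average: C = (69000·0.3500 + 14000·91.70) / 83000 = 1308000/83000 = 15.76 µg/L.
Half-life 2.82 d → k = ln 2 / 2.82 = 0.2458 d⁻¹.
15.76·exp(−k·t) = 3.9 → t = ln(15.76/3.9)/k = 490800 s = 136.3 h.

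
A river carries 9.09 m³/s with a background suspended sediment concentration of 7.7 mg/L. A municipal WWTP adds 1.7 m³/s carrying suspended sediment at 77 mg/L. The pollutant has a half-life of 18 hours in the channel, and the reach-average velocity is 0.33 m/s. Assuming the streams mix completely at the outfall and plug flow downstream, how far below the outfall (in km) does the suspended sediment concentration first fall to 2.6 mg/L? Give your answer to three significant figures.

60.7 km

Mass balance: C = (9.090·7.700 + 1.700·77.00) / 10.79 = 200.9/10.79 = 18.62 mg/L.
Half-life 18 h → k = ln 2 / 18 = 0.03851 h⁻¹ = 0.9242 d⁻¹.
Set 18.62·exp(−k·t) = 2.6 → t = ln(18.62/2.6)/k = 184000 s = 51.12 h.
Distance = v·t = 0.33·184000 = 60730 m = 60.73 km.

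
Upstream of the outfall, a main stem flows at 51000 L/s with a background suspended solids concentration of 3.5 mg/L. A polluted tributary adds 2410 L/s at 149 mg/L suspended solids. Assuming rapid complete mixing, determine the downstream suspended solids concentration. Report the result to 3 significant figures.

10.1 mg/L

After mixing, C = (51000·3.500 + 2410·149.0) / 53410 = 537600/53410 = 10.07 mg/L.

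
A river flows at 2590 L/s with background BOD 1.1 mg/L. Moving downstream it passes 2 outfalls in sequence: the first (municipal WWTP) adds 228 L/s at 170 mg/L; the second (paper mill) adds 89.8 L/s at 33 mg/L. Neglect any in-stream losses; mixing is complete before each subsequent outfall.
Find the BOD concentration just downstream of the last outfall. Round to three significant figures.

After outfall 1: Q = 2590 + 228.0 = 2818 L/s; C = (2590·1.100 + 228.0·170.0)/2818 = 14.77 mg/L.
After outfall 2: Q = 2818 + 89.80 = 2908 L/s; C = (2818·14.77 + 89.80·33.00)/2908 = 15.33 mg/L.

15.3 mg/L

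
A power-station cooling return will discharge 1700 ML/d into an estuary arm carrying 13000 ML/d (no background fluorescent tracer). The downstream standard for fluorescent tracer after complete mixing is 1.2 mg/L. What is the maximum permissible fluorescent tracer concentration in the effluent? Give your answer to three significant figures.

10.4 mg/L

At the limit, (Qr·Cr + Qe·Cₑ)/(Qr + Qe) = 1.2:
Cₑ = (14700·1.2 − 13000·0) / 1700 = 10.38 mg/L.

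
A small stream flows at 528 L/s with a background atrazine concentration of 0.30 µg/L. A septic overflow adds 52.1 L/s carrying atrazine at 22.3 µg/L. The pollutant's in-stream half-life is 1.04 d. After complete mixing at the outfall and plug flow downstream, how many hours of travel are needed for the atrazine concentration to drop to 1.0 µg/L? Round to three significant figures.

Mass balance: C = (528.0·0.3000 + 52.10·22.30) / 580.1 = 1320/580.1 = 2.276 µg/L.
Half-life 1.04 d → k = ln 2 / 1.04 = 0.6665 d⁻¹.
2.276·exp(−k·t) = 1.0 → t = ln(2.276/1.0)/k = 106600 s = 29.61 h.

29.6 h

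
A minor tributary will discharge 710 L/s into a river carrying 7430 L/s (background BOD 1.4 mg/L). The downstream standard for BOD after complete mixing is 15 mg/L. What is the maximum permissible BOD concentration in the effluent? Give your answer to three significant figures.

157 mg/L

At the limit, (Qr·Cr + Qe·Cₑ)/(Qr + Qe) = 15:
Cₑ = (8140·15 − 7430·1.400) / 710.0 = 157.3 mg/L.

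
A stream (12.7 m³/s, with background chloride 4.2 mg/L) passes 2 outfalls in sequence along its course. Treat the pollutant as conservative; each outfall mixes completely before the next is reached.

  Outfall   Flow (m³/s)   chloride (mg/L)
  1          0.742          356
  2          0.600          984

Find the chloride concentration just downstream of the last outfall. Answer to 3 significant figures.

64.7 mg/L

Below outfall 1: Q → 13.44 m³/s, C = (12.70·4.200 + 0.7420·356.0)/13.44 = 23.62 mg/L.
Below outfall 2: Q → 14.04 m³/s, C = (13.44·23.62 + 0.6000·984.0)/14.04 = 64.66 mg/L.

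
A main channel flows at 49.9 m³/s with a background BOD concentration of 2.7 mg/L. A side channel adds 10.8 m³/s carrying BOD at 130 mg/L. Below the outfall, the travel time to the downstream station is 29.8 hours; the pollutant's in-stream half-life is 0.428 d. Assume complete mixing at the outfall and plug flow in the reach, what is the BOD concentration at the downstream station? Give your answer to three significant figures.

Flow-weighted average: C = (49.90·2.700 + 10.80·130.0) / 60.70 = 1539/60.70 = 25.35 mg/L.
Half-life 0.428 d → k = ln 2 / 0.428 = 1.620 d⁻¹.
After decay, C = 25.35 × e^(−kt) = 25.35 × 0.1339 = 3.394 mg/L.

3.39 mg/L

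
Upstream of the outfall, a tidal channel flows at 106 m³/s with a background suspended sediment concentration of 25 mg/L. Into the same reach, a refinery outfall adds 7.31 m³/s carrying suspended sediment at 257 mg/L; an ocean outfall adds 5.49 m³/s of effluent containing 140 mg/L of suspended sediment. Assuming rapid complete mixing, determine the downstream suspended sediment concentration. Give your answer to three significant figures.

44.6 mg/L

Mass balance: C = (106.0·25.00 + 7.310·257.0 + 5.490·140.0) / 118.8 = 5297/118.8 = 44.59 mg/L.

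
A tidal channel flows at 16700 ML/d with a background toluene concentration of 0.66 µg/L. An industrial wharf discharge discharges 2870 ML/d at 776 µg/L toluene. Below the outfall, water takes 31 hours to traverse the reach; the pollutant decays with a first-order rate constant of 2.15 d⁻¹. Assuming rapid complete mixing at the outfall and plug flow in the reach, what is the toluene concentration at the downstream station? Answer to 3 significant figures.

7.12 µg/L

After mixing, C = (16700·0.6600 + 2870·776.0) / 19570 = 2238000/19570 = 114.4 µg/L.
After decay, C = 114.4 × e^(−kt) = 114.4 × 0.06222 = 7.116 µg/L.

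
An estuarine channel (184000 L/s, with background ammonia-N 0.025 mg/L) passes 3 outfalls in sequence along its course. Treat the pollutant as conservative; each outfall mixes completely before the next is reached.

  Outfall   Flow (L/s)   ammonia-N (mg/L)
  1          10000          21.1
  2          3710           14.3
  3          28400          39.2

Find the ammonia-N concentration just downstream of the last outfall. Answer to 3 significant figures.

6.11 mg/L

Below outfall 1: Q → 194000 L/s, C = (184000·0.02500 + 10000·21.10)/194000 = 1.111 mg/L.
Below outfall 2: Q → 197700 L/s, C = (194000·1.111 + 3710·14.30)/197700 = 1.359 mg/L.
Below outfall 3: Q → 226100 L/s, C = (197700·1.359 + 28400·39.20)/226100 = 6.112 mg/L.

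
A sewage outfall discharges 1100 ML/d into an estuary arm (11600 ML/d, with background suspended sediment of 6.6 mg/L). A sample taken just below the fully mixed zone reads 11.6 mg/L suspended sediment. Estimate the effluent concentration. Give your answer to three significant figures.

64.3 mg/L

Mass balance: 11600·6.600 + 1100·Cₑ = 12700·11.60
→ Cₑ = (12700·11.60 − 11600·6.600) / 1100 = 64.33 mg/L.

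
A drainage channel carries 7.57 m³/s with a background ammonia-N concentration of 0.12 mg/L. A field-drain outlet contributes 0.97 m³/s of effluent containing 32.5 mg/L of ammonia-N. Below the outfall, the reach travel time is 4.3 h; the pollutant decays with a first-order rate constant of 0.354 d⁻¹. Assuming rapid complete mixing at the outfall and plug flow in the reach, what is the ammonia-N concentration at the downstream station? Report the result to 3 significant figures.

3.56 mg/L

Mixed concentration C = ΣQC/ΣQ = (7.570·0.1200 + 0.9700·32.50) / 8.540 = 32.43/8.540 = 3.798 mg/L.
Applying C = C₀e^(−kt): 3.798 × 0.9385 = 3.564 mg/L.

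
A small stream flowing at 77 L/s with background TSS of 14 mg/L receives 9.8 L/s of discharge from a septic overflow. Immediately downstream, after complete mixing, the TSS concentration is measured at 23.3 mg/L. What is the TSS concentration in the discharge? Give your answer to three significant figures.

96.4 mg/L

Mass balance: 77.00·14.00 + 9.800·Cₑ = 86.80·23.30
→ Cₑ = (86.80·23.30 − 77.00·14.00) / 9.800 = 96.37 mg/L.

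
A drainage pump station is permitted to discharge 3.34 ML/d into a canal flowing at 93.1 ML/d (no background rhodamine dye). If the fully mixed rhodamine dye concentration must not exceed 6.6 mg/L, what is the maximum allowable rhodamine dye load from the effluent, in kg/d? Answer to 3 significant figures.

637 kg/d

Mass balance at the limit: 93.10·0 + 3.340·Cₑ = 96.44·6.6 → Cₑ = 190.6 mg/L.
3.340 ML/d = 0.03866 m³/s. Load = 0.03866 m³/s × 190.6 g/m³ × 86 400 s/d = 636.5 kg/d.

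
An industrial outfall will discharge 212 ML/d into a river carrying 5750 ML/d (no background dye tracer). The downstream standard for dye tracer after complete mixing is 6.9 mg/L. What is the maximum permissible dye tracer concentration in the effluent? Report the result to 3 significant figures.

194 mg/L

At the limit, (Qr·Cr + Qe·Cₑ)/(Qr + Qe) = 6.9:
Cₑ = (5962·6.9 − 5750·0) / 212.0 = 194.0 mg/L.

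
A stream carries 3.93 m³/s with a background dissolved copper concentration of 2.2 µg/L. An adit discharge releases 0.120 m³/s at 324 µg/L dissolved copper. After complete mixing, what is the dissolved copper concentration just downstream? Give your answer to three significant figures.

Flow-weighted average: C = (3.930·2.200 + 0.1200·324.0) / 4.050 = 47.53/4.050 = 11.73 µg/L.

11.7 µg/L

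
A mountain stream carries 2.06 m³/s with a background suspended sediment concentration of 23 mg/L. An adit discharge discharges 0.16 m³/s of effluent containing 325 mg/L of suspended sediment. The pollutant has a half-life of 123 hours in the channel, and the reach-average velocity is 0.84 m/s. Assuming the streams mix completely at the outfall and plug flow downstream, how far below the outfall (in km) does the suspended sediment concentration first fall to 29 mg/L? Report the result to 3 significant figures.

233 km

Conservation of mass: C = (2.060·23.00 + 0.1600·325.0) / 2.220 = 99.38/2.220 = 44.77 mg/L.
Half-life 123 h → k = ln 2 / 123 = 0.005635 h⁻¹ = 0.1352 d⁻¹.
Set 44.77·exp(−k·t) = 29 → t = ln(44.77/29)/k = 277300 s = 77.04 h.
Distance = v·t = 0.84·277300 = 233000 m = 233.0 km.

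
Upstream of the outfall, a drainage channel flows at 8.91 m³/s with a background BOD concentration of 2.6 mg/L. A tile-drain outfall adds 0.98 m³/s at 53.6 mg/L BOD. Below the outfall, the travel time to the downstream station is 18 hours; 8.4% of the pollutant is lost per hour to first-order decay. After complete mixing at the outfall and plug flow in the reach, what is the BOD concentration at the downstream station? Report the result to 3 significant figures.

1.58 mg/L

Mixed concentration C = ΣQC/ΣQ = (8.910·2.600 + 0.9800·53.60) / 9.890 = 75.69/9.890 = 7.654 mg/L.
8.4%/h lost → k = −ln(1 − 0.084) = 0.08774 h⁻¹.
After decay, C = 7.654 × e^(−kt) = 7.654 × 0.2061 = 1.578 mg/L.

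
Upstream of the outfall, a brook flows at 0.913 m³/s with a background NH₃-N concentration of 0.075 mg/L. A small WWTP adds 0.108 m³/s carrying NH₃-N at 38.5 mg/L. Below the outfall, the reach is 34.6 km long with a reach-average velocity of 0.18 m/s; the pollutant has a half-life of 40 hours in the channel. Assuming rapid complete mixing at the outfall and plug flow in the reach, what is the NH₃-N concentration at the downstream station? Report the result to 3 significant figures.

Mass balance: C = (0.9130·0.07500 + 0.1080·38.50) / 1.021 = 4.226/1.021 = 4.140 mg/L.
Travel time t = 34.6·1000 / 0.18 = 192200 s = 53.40 h.
Half-life 40 h → k = ln 2 / 40 = 0.01733 h⁻¹ = 0.4159 d⁻¹.
Decay over the reach: 4.140·exp(−kt) = 4.140·0.3964 = 1.641 mg/L.

1.64 mg/L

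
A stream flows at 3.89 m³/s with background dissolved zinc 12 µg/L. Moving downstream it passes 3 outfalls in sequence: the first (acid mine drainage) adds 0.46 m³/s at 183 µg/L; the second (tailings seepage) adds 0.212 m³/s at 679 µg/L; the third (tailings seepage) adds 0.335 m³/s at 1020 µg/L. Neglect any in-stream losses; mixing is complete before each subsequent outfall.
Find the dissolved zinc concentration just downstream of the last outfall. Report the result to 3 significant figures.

126 µg/L

Outfall 1: combined Q = 4.350 m³/s; C = (3.890·12.00 + 0.4600·183.0)/4.350 = 30.08 µg/L.
Outfall 2: combined Q = 4.562 m³/s; C = (4.350·30.08 + 0.2120·679.0)/4.562 = 60.24 µg/L.
Outfall 3: combined Q = 4.897 m³/s; C = (4.562·60.24 + 0.3350·1020)/4.897 = 125.9 µg/L.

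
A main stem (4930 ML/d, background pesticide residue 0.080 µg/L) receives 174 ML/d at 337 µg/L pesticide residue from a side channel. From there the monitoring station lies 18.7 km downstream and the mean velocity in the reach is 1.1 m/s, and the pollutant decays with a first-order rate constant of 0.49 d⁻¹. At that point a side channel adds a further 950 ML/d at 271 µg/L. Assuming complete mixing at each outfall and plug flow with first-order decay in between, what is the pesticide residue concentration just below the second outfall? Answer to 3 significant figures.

51.4 µg/L

Conservation of mass: C = (4930·0.08000 + 174.0·337.0) / 5104 = 59030/5104 = 11.57 µg/L; combined flow 5104 ML/d.
Travel time t = 18.7·1000 / 1.1 = 17000 s = 4.722 h.
Applying C = C₀e^(−kt): 11.57 × 0.9081 = 10.50 µg/L.
At the second outfall, C = (5104·10.50 + 950.0·271.0) / (5104 + 950.0) = 51.38 µg/L.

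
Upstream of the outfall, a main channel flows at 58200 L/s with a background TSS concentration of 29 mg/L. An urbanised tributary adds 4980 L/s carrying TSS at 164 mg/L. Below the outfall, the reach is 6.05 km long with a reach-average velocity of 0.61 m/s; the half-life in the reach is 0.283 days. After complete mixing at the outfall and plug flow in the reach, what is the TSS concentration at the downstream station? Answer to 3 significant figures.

29.9 mg/L

Mass balance: C = (58200·29.00 + 4980·164.0) / 63180 = 2505000/63180 = 39.64 mg/L.
Travel time t = 6.05·1000 / 0.61 = 9918 s = 2.755 h.
Half-life 0.283 d → k = ln 2 / 0.283 = 2.449 d⁻¹.
Applying C = C₀e^(−kt): 39.64 × 0.7549 = 29.93 mg/L.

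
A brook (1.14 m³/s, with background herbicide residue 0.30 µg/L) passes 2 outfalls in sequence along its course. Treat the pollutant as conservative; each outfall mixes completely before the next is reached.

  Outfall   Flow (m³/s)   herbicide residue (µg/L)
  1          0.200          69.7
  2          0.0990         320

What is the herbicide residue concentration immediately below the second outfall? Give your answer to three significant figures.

Outfall 1: combined Q = 1.340 m³/s; C = (1.140·0.3000 + 0.2000·69.70)/1.340 = 10.66 µg/L.
Outfall 2: combined Q = 1.439 m³/s; C = (1.340·10.66 + 0.09900·320.0)/1.439 = 31.94 µg/L.

31.9 µg/L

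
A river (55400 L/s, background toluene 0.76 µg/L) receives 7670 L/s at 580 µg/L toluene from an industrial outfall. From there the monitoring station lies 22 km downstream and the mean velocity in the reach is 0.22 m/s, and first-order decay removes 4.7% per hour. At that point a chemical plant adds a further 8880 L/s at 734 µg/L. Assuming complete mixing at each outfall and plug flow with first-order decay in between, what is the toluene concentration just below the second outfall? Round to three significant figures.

107 µg/L

Conservation of mass: C = (55400·0.7600 + 7670·580.0) / 63070 = 4491000/63070 = 71.20 µg/L; combined flow 63070 L/s.
Travel time t = 22·1000 / 0.22 = 100000 s = 27.78 h.
4.7%/h lost → k = −ln(1 − 0.047) = 0.04814 h⁻¹.
After decay, C = 71.20 × e^(−kt) = 71.20 × 0.2626 = 18.70 µg/L.
Second outfall: C = (63070·18.70 + 8880·734.0)/71950 = 107.0 µg/L.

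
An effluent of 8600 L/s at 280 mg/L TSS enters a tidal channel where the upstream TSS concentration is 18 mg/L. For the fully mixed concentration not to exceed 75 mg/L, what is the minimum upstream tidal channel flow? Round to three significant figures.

30900 L/s

Set C_mix = 75: (Q·18.00 + 8600·280.0) / (Q + 8600) = 75
→ Q = 8600·(280.0 − 75)/(75 − 18.00) = 30930 L/s.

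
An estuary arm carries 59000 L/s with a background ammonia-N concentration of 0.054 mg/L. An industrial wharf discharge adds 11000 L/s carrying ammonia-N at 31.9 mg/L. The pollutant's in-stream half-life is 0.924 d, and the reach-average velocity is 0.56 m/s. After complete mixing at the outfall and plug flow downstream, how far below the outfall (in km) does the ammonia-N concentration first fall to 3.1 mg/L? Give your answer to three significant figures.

Mixed concentration C = ΣQC/ΣQ = (59000·0.05400 + 11000·31.90) / 70000 = 354100/70000 = 5.058 mg/L.
Half-life 0.924 d → k = ln 2 / 0.924 = 0.7502 d⁻¹.
Set 5.058·exp(−k·t) = 3.1 → t = ln(5.058/3.1)/k = 56390 s = 15.67 h.
Distance = v·t = 0.56·56390 = 31580 m = 31.58 km.

31.6 km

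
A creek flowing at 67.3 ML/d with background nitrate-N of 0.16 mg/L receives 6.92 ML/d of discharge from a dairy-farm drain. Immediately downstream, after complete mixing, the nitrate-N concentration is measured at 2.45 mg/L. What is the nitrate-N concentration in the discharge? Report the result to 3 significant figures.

24.7 mg/L

Mass balance: 67.30·0.1600 + 6.920·Cₑ = 74.22·2.450
→ Cₑ = (74.22·2.450 − 67.30·0.1600) / 6.920 = 24.72 mg/L.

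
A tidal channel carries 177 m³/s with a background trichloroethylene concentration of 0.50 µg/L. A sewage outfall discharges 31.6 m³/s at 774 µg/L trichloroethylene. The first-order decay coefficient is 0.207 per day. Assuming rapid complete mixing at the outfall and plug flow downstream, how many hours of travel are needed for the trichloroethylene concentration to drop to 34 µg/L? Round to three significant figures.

Mixed concentration C = ΣQC/ΣQ = (177.0·0.5000 + 31.60·774.0) / 208.6 = 24550/208.6 = 117.7 µg/L.
117.7·exp(−k·t) = 34 → t = ln(117.7/34)/k = 518200 s = 143.9 h.

144 h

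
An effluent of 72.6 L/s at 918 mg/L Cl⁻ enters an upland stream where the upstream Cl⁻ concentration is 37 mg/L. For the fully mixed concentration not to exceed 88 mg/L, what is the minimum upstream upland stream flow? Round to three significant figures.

1180 L/s

Set C_mix = 88: (Q·37.00 + 72.60·918.0) / (Q + 72.60) = 88
→ Q = 72.60·(918.0 − 88)/(88 − 37.00) = 1182 L/s.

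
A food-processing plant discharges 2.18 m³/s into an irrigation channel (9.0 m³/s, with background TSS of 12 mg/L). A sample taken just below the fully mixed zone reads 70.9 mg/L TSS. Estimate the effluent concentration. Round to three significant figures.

Mass balance: 9.000·12.00 + 2.180·Cₑ = 11.18·70.90
→ Cₑ = (11.18·70.90 − 9.000·12.00) / 2.180 = 314.1 mg/L.

314 mg/L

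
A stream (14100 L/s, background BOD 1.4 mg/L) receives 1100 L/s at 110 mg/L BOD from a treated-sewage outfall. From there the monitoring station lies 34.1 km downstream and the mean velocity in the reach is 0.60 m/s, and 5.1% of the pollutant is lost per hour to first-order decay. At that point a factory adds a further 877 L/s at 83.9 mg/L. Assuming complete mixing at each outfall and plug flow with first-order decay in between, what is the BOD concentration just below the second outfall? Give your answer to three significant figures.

8.41 mg/L

Mass balance: C = (14100·1.400 + 1100·110.0) / 15200 = 140700/15200 = 9.259 mg/L; combined flow 15200 L/s.
Travel time t = 34.1·1000 / 0.60 = 56830 s = 15.79 h.
5.1%/h lost → k = −ln(1 − 0.051) = 0.05235 h⁻¹.
Decay over the reach: 9.259·exp(−kt) = 9.259·0.4376 = 4.052 mg/L.
At the second outfall, C = (15200·4.052 + 877.0·83.90) / (15200 + 877.0) = 8.408 mg/L.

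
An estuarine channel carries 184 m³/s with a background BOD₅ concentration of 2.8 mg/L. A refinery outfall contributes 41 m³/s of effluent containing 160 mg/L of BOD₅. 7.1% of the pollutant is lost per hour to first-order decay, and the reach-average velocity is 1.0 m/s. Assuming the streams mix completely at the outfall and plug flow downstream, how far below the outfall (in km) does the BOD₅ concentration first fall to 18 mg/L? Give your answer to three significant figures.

27.3 km

Mass balance: C = (184.0·2.800 + 41.00·160.0) / 225.0 = 7075/225.0 = 31.45 mg/L.
7.1%/h lost → k = −ln(1 − 0.071) = 0.07365 h⁻¹.
Set 31.45·exp(−k·t) = 18 → t = ln(31.45/18)/k = 27270 s = 7.575 h.
Distance = v·t = 1.0·27270 = 27270 m = 27.27 km.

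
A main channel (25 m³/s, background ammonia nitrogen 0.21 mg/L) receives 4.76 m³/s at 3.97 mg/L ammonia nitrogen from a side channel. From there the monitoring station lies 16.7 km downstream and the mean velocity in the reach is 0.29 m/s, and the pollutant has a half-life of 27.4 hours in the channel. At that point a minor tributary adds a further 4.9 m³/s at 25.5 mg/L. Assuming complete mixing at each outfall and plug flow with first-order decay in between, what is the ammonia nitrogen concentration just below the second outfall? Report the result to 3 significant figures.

After mixing, C = (25.00·0.2100 + 4.760·3.970) / 29.76 = 24.15/29.76 = 0.8114 mg/L; combined flow 29.76 m³/s.
Travel time t = 16.7·1000 / 0.29 = 57590 s = 16.00 h.
Half-life 27.4 h → k = ln 2 / 27.4 = 0.02530 h⁻¹ = 0.6071 d⁻¹.
Applying C = C₀e^(−kt): 0.8114 × 0.6672 = 0.5414 mg/L.
At the second outfall, C = (29.76·0.5414 + 4.900·25.50) / (29.76 + 4.900) = 4.070 mg/L.

4.07 mg/L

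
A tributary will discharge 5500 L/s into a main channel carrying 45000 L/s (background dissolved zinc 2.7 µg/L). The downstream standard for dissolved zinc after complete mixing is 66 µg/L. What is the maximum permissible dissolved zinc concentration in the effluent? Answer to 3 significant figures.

At the limit, (Qr·Cr + Qe·Cₑ)/(Qr + Qe) = 66:
Cₑ = (50500·66 − 45000·2.700) / 5500 = 583.9 µg/L.

584 µg/L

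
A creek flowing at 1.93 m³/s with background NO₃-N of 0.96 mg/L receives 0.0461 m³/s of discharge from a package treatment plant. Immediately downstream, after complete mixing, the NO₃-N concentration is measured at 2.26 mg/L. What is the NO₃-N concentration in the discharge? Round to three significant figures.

56.7 mg/L

Mass balance: 1.930·0.9600 + 0.04610·Cₑ = 1.976·2.260
→ Cₑ = (1.976·2.260 − 1.930·0.9600) / 0.04610 = 56.69 mg/L.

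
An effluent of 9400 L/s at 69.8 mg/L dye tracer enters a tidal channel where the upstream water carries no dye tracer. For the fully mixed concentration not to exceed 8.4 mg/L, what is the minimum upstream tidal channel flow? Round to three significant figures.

68700 L/s

Set C_mix = 8.4: (Q·0 + 9400·69.80) / (Q + 9400) = 8.4
→ Q = 9400·(69.80 − 8.4)/(8.4 − 0) = 68710 L/s.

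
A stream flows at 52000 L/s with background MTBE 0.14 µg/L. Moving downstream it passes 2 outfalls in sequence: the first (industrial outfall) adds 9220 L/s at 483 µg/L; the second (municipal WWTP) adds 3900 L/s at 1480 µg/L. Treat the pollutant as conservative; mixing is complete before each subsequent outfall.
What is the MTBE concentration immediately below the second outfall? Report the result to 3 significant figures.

157 µg/L

Outfall 1: combined Q = 61220 L/s; C = (52000·0.1400 + 9220·483.0)/61220 = 72.86 µg/L.
Outfall 2: combined Q = 65120 L/s; C = (61220·72.86 + 3900·1480)/65120 = 157.1 µg/L.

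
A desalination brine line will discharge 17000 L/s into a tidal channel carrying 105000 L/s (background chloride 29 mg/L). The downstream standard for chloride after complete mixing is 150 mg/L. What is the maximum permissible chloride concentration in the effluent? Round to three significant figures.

897 mg/L

At the limit, (Qr·Cr + Qe·Cₑ)/(Qr + Qe) = 150:
Cₑ = (122000·150 − 105000·29.00) / 17000 = 897.4 mg/L.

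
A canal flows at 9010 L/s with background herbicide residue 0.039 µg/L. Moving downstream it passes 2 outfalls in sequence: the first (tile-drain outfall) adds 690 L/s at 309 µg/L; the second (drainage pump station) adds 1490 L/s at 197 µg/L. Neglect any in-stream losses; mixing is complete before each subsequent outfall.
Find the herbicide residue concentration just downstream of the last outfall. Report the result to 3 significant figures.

45.3 µg/L

Below outfall 1: Q → 9700 L/s, C = (9010·0.03900 + 690.0·309.0)/9700 = 22.02 µg/L.
Below outfall 2: Q → 11190 L/s, C = (9700·22.02 + 1490·197.0)/11190 = 45.32 µg/L.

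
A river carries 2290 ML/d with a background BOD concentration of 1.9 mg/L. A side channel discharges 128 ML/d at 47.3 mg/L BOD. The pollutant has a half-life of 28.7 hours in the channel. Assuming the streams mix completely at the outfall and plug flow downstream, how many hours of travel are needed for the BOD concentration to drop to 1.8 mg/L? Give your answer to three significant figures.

36.1 h

Mass balance: C = (2290·1.900 + 128.0·47.30) / 2418 = 10410/2418 = 4.303 mg/L.
Half-life 28.7 h → k = ln 2 / 28.7 = 0.02415 h⁻¹ = 0.5796 d⁻¹.
4.303·exp(−k·t) = 1.8 → t = ln(4.303/1.8)/k = 129900 s = 36.09 h.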